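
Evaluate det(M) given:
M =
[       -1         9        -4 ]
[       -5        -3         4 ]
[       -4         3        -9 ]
det(M) = -456

Expand along row 0 (cofactor expansion): det(M) = a*(e*i - f*h) - b*(d*i - f*g) + c*(d*h - e*g), where the 3×3 is [[a, b, c], [d, e, f], [g, h, i]].
Minor M_00 = (-3)*(-9) - (4)*(3) = 27 - 12 = 15.
Minor M_01 = (-5)*(-9) - (4)*(-4) = 45 + 16 = 61.
Minor M_02 = (-5)*(3) - (-3)*(-4) = -15 - 12 = -27.
det(M) = (-1)*(15) - (9)*(61) + (-4)*(-27) = -15 - 549 + 108 = -456.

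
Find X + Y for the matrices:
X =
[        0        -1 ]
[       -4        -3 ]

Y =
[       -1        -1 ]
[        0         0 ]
X + Y =
[       -1        -2 ]
[       -4        -3 ]

Matrix addition is elementwise: (X+Y)[i][j] = X[i][j] + Y[i][j].
  (X+Y)[0][0] = (0) + (-1) = -1
  (X+Y)[0][1] = (-1) + (-1) = -2
  (X+Y)[1][0] = (-4) + (0) = -4
  (X+Y)[1][1] = (-3) + (0) = -3
X + Y =
[       -1        -2 ]
[       -4        -3 ]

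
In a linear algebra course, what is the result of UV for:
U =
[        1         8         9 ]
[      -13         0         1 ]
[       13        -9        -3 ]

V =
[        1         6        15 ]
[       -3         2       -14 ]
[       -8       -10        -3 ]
UV =
[      -95       -68      -124 ]
[      -21       -88      -198 ]
[       64        90       330 ]

Matrix multiplication: (UV)[i][j] = sum over k of U[i][k] * V[k][j].
  (UV)[0][0] = (1)*(1) + (8)*(-3) + (9)*(-8) = -95
  (UV)[0][1] = (1)*(6) + (8)*(2) + (9)*(-10) = -68
  (UV)[0][2] = (1)*(15) + (8)*(-14) + (9)*(-3) = -124
  (UV)[1][0] = (-13)*(1) + (0)*(-3) + (1)*(-8) = -21
  (UV)[1][1] = (-13)*(6) + (0)*(2) + (1)*(-10) = -88
  (UV)[1][2] = (-13)*(15) + (0)*(-14) + (1)*(-3) = -198
  (UV)[2][0] = (13)*(1) + (-9)*(-3) + (-3)*(-8) = 64
  (UV)[2][1] = (13)*(6) + (-9)*(2) + (-3)*(-10) = 90
  (UV)[2][2] = (13)*(15) + (-9)*(-14) + (-3)*(-3) = 330
UV =
[      -95       -68      -124 ]
[      -21       -88      -198 ]
[       64        90       330 ]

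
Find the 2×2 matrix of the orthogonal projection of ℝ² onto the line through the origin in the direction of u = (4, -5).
[[16/41, -20/41], [-20/41, 25/41]]

The orthogonal projection onto the line spanned by a nonzero vector u = (a, b) has matrix P = (u uᵀ) / (uᵀ u) = (1/(a² + b²)) · [[a², ab], [ab, b²]].
Here u = (4, -5), so a² + b² = 16 + 25 = 41.
P = (1/41) · [[16, -20], [-20, 25]] = [[16/41, -20/41], [-20/41, 25/41]].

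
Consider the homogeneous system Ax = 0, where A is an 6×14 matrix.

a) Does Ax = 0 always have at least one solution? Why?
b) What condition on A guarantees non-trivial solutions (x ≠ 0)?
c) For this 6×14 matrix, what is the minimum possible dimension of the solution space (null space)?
a) Yes, x = 0 is always a solution. b) When A has linearly dependent columns (rank < n). c) Minimum nullity = 8.

a) x = 0 satisfies A·0 = 0, so the zero vector is always a solution.
b) Non-trivial solutions exist iff the columns of A are linearly dependent, equivalently rank(A) < n (the number of columns).
c) By rank-nullity, rank(A) + nullity(A) = n = 14. Since A has only 6 rows, rank(A) ≤ 6, so nullity(A) ≥ 14 - 6 = 8.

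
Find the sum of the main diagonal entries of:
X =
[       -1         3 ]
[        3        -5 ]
tr(X) = -1 - 5 = -6

The trace of a square matrix is the sum of its diagonal entries.
Diagonal entries of X: X[0][0] = -1, X[1][1] = -5.
tr(X) = -1 - 5 = -6.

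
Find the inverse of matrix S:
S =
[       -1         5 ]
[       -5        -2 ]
det(S) = 27
S⁻¹ =
[    -2/27     -5/27 ]
[     5/27     -1/27 ]

For a 2×2 matrix S = [[a, b], [c, d]] with det(S) ≠ 0, S⁻¹ = (1/det(S)) * [[d, -b], [-c, a]].
det(S) = (-1)*(-2) - (5)*(-5) = 2 + 25 = 27.
S⁻¹ = (1/27) * [[-2, -5], [5, -1]].
Dividing each entry by 27 and reducing:
S⁻¹ =
[    -2/27     -5/27 ]
[     5/27     -1/27 ]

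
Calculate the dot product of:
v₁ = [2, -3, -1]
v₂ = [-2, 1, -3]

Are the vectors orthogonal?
-4, No

The dot product is the sum of products of corresponding components.
v₁·v₂ = (2)*(-2) + (-3)*(1) + (-1)*(-3) = -4 - 3 + 3 = -4.
Two vectors are orthogonal iff their dot product is 0; here the dot product is -4, so the vectors are not orthogonal.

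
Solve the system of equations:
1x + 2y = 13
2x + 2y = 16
x = 3, y = 5

Use elimination (row reduction):
Equation 1: 1x + 2y = 13.
Equation 2: 2x + 2y = 16.
Multiply Eq1 by 2 and Eq2 by 1: 2x + 4y = 26;  2x + 2y = 16.
Subtract: (-2)y = -10, so y = 5.
Back-substitute into Eq1: 1x + 2*(5) = 13, so x = 3.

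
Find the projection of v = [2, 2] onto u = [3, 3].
[2, 2]

The projection of v onto u is proj_u(v) = ((v·u) / (u·u)) · u.
v·u = (2)*(3) + (2)*(3) = 12.
u·u = (3)*(3) + (3)*(3) = 18.
coefficient = 12 / 18 = 2/3.
proj_u(v) = 2/3 · [3, 3] = [2, 2].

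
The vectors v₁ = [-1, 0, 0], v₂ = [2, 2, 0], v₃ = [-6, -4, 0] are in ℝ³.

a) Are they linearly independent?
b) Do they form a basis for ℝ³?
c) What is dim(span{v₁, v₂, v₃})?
Not independent, not a basis, dim(span) = 2

Check whether v₃ can be written as a linear combination of v₁ and v₂.
v₃ = (2)·v₁ + (-2)·v₂ = [-6, -4, 0], so the three vectors are linearly dependent.
Thus they do not form a basis for ℝ³, and dim(span{v₁, v₂, v₃}) = 2 (spanned by v₁ and v₂).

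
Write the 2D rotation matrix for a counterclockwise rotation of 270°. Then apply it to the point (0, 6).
R = [[0, 1], [-1, 0]]; R·(0, 6) = (6, 0)

Rotation matrix formula: R(θ) = [[cos θ, -sin θ], [sin θ, cos θ]]
For θ = 270°:
cos(270°) = 0
sin(270°) = -1
R = [[0, 1], [-1, 0]]
Apply to (0, 6): [0·0 + (1)·6, -1·0 + 0·6] = (6, 0)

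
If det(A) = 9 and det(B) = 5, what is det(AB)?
45

Use the multiplicative property of determinants: det(AB) = det(A)*det(B).
det(AB) = (9)*(5) = 45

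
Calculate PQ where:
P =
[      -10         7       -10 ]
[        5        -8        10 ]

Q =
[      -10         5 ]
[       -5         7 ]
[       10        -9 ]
PQ =
[      -35        89 ]
[       90      -121 ]

Matrix multiplication: (PQ)[i][j] = sum over k of P[i][k] * Q[k][j].
  (PQ)[0][0] = (-10)*(-10) + (7)*(-5) + (-10)*(10) = -35
  (PQ)[0][1] = (-10)*(5) + (7)*(7) + (-10)*(-9) = 89
  (PQ)[1][0] = (5)*(-10) + (-8)*(-5) + (10)*(10) = 90
  (PQ)[1][1] = (5)*(5) + (-8)*(7) + (10)*(-9) = -121
PQ =
[      -35        89 ]
[       90      -121 ]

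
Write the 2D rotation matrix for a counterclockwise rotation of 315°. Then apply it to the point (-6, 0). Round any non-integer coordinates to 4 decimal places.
R = [[√2/2, √2/2], [-√2/2, √2/2]]; R·(-6, 0) = (-4.2426, 4.2426)

Rotation matrix formula: R(θ) = [[cos θ, -sin θ], [sin θ, cos θ]]
For θ = 315°:
cos(315°) = √2/2
sin(315°) = -√2/2
R = [[√2/2, √2/2], [-√2/2, √2/2]]
Apply to (-6, 0): [√2/2·-6 + (√2/2)·0, -√2/2·-6 + √2/2·0] = (-4.2426, 4.2426)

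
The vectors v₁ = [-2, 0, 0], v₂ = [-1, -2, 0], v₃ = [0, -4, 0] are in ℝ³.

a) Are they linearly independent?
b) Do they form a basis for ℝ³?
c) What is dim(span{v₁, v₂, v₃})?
Not independent, not a basis, dim(span) = 2

Check whether v₃ can be written as a linear combination of v₁ and v₂.
v₃ = (-1)·v₁ + (2)·v₂ = [0, -4, 0], so the three vectors are linearly dependent.
Thus they do not form a basis for ℝ³, and dim(span{v₁, v₂, v₃}) = 2 (spanned by v₁ and v₂).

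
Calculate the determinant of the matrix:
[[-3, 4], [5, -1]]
-17

For a 2×2 matrix [[a, b], [c, d]], det = ad - bc
det = (-3)(-1) - (4)(5) = 3 - 20 = -17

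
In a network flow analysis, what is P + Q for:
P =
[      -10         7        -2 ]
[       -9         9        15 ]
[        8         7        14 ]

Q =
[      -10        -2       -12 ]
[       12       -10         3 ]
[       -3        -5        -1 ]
P + Q =
[      -20         5       -14 ]
[        3        -1        18 ]
[        5         2        13 ]

Matrix addition is elementwise: (P+Q)[i][j] = P[i][j] + Q[i][j].
  (P+Q)[0][0] = (-10) + (-10) = -20
  (P+Q)[0][1] = (7) + (-2) = 5
  (P+Q)[0][2] = (-2) + (-12) = -14
  (P+Q)[1][0] = (-9) + (12) = 3
  (P+Q)[1][1] = (9) + (-10) = -1
  (P+Q)[1][2] = (15) + (3) = 18
  (P+Q)[2][0] = (8) + (-3) = 5
  (P+Q)[2][1] = (7) + (-5) = 2
  (P+Q)[2][2] = (14) + (-1) = 13
P + Q =
[      -20         5       -14 ]
[        3        -1        18 ]
[        5         2        13 ]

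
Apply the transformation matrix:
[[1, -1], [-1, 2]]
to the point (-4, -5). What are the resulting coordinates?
(1, -6)

Matrix multiplication:
[[1, -1], [-1, 2]] × [-4, -5]ᵀ
= [1×-4 + -1×-5, -1×-4 + 2×-5]ᵀ
= [1.0000, -6.0000]ᵀ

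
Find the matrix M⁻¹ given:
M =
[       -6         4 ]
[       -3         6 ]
det(M) = -24
M⁻¹ =
[     -1/4       1/6 ]
[     -1/8       1/4 ]

For a 2×2 matrix M = [[a, b], [c, d]] with det(M) ≠ 0, M⁻¹ = (1/det(M)) * [[d, -b], [-c, a]].
det(M) = (-6)*(6) - (4)*(-3) = -36 + 12 = -24.
M⁻¹ = (1/-24) * [[6, -4], [3, -6]].
Dividing each entry by -24 and reducing:
M⁻¹ =
[     -1/4       1/6 ]
[     -1/8       1/4 ]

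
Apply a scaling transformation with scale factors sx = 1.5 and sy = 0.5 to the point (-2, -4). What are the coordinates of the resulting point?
(-3.0, -2.0)

Scaling matrix:
[[1.50, 0], [0, 0.50]]
Result: (-2 × 1.5, -4 × 0.5) = (-3.0, -2.0)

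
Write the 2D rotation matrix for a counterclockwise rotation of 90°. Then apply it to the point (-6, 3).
R = [[0, -1], [1, 0]]; R·(-6, 3) = (-3, -6)

Rotation matrix formula: R(θ) = [[cos θ, -sin θ], [sin θ, cos θ]]
For θ = 90°:
cos(90°) = 0
sin(90°) = 1
R = [[0, -1], [1, 0]]
Apply to (-6, 3): [0·-6 + (-1)·3, 1·-6 + 0·3] = (-3, -6)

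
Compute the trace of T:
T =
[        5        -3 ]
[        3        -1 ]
tr(T) = 5 - 1 = 4

The trace of a square matrix is the sum of its diagonal entries.
Diagonal entries of T: T[0][0] = 5, T[1][1] = -1.
tr(T) = 5 - 1 = 4.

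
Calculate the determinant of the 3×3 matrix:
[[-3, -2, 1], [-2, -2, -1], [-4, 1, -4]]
-29

Expansion along first row:
det = -3·det([[-2,-1],[1,-4]]) - -2·det([[-2,-1],[-4,-4]]) + 1·det([[-2,-2],[-4,1]])
    = -3·(-2·-4 - -1·1) - -2·(-2·-4 - -1·-4) + 1·(-2·1 - -2·-4)
    = -3·9 - -2·4 + 1·-10
    = -27 + 8 + -10 = -29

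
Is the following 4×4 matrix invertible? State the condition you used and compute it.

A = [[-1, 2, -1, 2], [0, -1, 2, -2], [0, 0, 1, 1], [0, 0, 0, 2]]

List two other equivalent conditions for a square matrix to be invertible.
Yes, invertible; det(A) = 2 ≠ 0. Equivalent conditions: rank(A) = 4; Ax = 0 has only the trivial solution; 0 is not an eigenvalue; the columns of A are linearly independent.

To check invertibility, compute det(A).
The given matrix is triangular, so det(A) equals the product of its diagonal entries = 2 ≠ 0.
Since det(A) ≠ 0, A is invertible.
Equivalent conditions for a square matrix A to be invertible:
- rank(A) = 4 (full rank).
- The homogeneous system Ax = 0 has only the trivial solution x = 0.
- 0 is not an eigenvalue of A.
- The columns (equivalently rows) of A are linearly independent.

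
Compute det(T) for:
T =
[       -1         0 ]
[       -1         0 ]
det(T) = 0

For a 2×2 matrix [[a, b], [c, d]], det = a*d - b*c.
det(T) = (-1)*(0) - (0)*(-1) = 0 - 0 = 0.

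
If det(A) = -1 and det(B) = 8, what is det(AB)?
-8

Use the multiplicative property of determinants: det(AB) = det(A)*det(B).
det(AB) = (-1)*(8) = -8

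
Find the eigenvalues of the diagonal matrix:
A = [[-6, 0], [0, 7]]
λ₁ = -6, λ₂ = 7

The characteristic polynomial of A is det(A - λI) = (-6 - λ)(7 - λ) = 0.
The roots are λ = -6 and λ = 7, so the eigenvalues are the diagonal entries.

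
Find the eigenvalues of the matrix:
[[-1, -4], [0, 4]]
λ = -1 and λ = 4

Characteristic equation: det(A - λI) = 0
λ² - (trace)λ + (det) = 0
λ² - (3)λ + (-4) = 0
λ² - 3λ - 4 = 0
Solving: λ = -1, 4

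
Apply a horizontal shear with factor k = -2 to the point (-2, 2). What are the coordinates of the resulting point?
(-6, 2)

Shear matrix for horizontal shear with factor k = -2:
[[1, -2], [0, 1]]
Result: (-2, 2) → (-6, 2)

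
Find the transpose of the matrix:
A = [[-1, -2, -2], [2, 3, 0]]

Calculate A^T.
[[-1, 2], [-2, 3], [-2, 0]]

The transpose sends entry (i,j) to (j,i); rows become columns.
Row 0 of A: [-1, -2, -2] -> column 0 of A^T.
Row 1 of A: [2, 3, 0] -> column 1 of A^T.
A^T = [[-1, 2], [-2, 3], [-2, 0]]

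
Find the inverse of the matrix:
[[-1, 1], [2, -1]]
[[1, 1], [2, 1]]

For [[a,b],[c,d]], inverse = (1/det)·[[d,-b],[-c,a]]
det = -1·-1 - 1·2 = -1
Inverse = (1/-1)·[[-1, -1], [-2, -1]]
        = [[1, 1], [2, 1]]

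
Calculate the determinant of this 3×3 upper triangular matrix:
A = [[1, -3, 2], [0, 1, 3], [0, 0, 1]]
1

The determinant of a triangular matrix is the product of its diagonal entries (the off-diagonal entries above the diagonal do not affect it).
det(A) = (1) * (1) * (1) = 1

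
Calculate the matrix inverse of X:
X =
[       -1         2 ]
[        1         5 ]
det(X) = -7
X⁻¹ =
[     -5/7       2/7 ]
[      1/7       1/7 ]

For a 2×2 matrix X = [[a, b], [c, d]] with det(X) ≠ 0, X⁻¹ = (1/det(X)) * [[d, -b], [-c, a]].
det(X) = (-1)*(5) - (2)*(1) = -5 - 2 = -7.
X⁻¹ = (1/-7) * [[5, -2], [-1, -1]].
Dividing each entry by -7 and reducing:
X⁻¹ =
[     -5/7       2/7 ]
[      1/7       1/7 ]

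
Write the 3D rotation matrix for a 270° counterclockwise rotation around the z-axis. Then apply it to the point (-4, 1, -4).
R = [[0, 1, 0], [-1, 0, 0], [0, 0, 1]]; R·(-4, 1, -4) = (1, 4, -4)

Rotation matrix for 270° around z-axis:
cos(270°) = 0, sin(270°) = -1
R = [[0, 1, 0], [-1, 0, 0], [0, 0, 1]]
Apply to (-4, 1, -4): R·[-4, 1, -4]ᵀ = (1, 4, -4)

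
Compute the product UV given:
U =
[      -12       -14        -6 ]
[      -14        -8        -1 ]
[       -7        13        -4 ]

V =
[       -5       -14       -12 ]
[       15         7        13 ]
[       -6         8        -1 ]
UV =
[     -114        22       -32 ]
[      -44       132        65 ]
[      254       157       257 ]

Matrix multiplication: (UV)[i][j] = sum over k of U[i][k] * V[k][j].
  (UV)[0][0] = (-12)*(-5) + (-14)*(15) + (-6)*(-6) = -114
  (UV)[0][1] = (-12)*(-14) + (-14)*(7) + (-6)*(8) = 22
  (UV)[0][2] = (-12)*(-12) + (-14)*(13) + (-6)*(-1) = -32
  (UV)[1][0] = (-14)*(-5) + (-8)*(15) + (-1)*(-6) = -44
  (UV)[1][1] = (-14)*(-14) + (-8)*(7) + (-1)*(8) = 132
  (UV)[1][2] = (-14)*(-12) + (-8)*(13) + (-1)*(-1) = 65
  (UV)[2][0] = (-7)*(-5) + (13)*(15) + (-4)*(-6) = 254
  (UV)[2][1] = (-7)*(-14) + (13)*(7) + (-4)*(8) = 157
  (UV)[2][2] = (-7)*(-12) + (13)*(13) + (-4)*(-1) = 257
UV =
[     -114        22       -32 ]
[      -44       132        65 ]
[      254       157       257 ]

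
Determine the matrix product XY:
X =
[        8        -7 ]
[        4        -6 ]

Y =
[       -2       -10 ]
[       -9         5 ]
XY =
[       47      -115 ]
[       46       -70 ]

Matrix multiplication: (XY)[i][j] = sum over k of X[i][k] * Y[k][j].
  (XY)[0][0] = (8)*(-2) + (-7)*(-9) = 47
  (XY)[0][1] = (8)*(-10) + (-7)*(5) = -115
  (XY)[1][0] = (4)*(-2) + (-6)*(-9) = 46
  (XY)[1][1] = (4)*(-10) + (-6)*(5) = -70
XY =
[       47      -115 ]
[       46       -70 ]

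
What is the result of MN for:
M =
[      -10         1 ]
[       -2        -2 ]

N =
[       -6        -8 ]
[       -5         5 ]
MN =
[       55        85 ]
[       22         6 ]

Matrix multiplication: (MN)[i][j] = sum over k of M[i][k] * N[k][j].
  (MN)[0][0] = (-10)*(-6) + (1)*(-5) = 55
  (MN)[0][1] = (-10)*(-8) + (1)*(5) = 85
  (MN)[1][0] = (-2)*(-6) + (-2)*(-5) = 22
  (MN)[1][1] = (-2)*(-8) + (-2)*(5) = 6
MN =
[       55        85 ]
[       22         6 ]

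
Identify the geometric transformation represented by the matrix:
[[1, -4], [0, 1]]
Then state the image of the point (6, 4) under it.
horizontal shear with factor -4; image of (6, 4) is (-10, 4)

The matrix [[1, k], [0, 1]] sends (x, y) to (x + -4y, y), leaving the y-coordinate fixed: a horizontal shear.
The matrix [[1, -4], [0, 1]] represents: horizontal shear with factor -4.
Applying it to (6, 4): [1·6 + -4·4, 0·6 + 1·4] = (-10, 4).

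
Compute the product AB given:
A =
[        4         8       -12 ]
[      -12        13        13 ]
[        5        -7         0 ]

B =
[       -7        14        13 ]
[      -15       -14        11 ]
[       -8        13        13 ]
AB =
[      -52      -212       -16 ]
[     -215      -181       156 ]
[       70       168       -12 ]

Matrix multiplication: (AB)[i][j] = sum over k of A[i][k] * B[k][j].
  (AB)[0][0] = (4)*(-7) + (8)*(-15) + (-12)*(-8) = -52
  (AB)[0][1] = (4)*(14) + (8)*(-14) + (-12)*(13) = -212
  (AB)[0][2] = (4)*(13) + (8)*(11) + (-12)*(13) = -16
  (AB)[1][0] = (-12)*(-7) + (13)*(-15) + (13)*(-8) = -215
  (AB)[1][1] = (-12)*(14) + (13)*(-14) + (13)*(13) = -181
  (AB)[1][2] = (-12)*(13) + (13)*(11) + (13)*(13) = 156
  (AB)[2][0] = (5)*(-7) + (-7)*(-15) + (0)*(-8) = 70
  (AB)[2][1] = (5)*(14) + (-7)*(-14) + (0)*(13) = 168
  (AB)[2][2] = (5)*(13) + (-7)*(11) + (0)*(13) = -12
AB =
[      -52      -212       -16 ]
[     -215      -181       156 ]
[       70       168       -12 ]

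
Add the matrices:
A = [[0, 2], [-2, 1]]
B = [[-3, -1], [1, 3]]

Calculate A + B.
[[-3, 1], [-1, 4]]

Add corresponding elements:
(0)+(-3)=-3
(2)+(-1)=1
(-2)+(1)=-1
(1)+(3)=4
A + B = [[-3, 1], [-1, 4]]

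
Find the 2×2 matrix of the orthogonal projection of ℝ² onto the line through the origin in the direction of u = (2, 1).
[[4/5, 2/5], [2/5, 1/5]]

The orthogonal projection onto the line spanned by a nonzero vector u = (a, b) has matrix P = (u uᵀ) / (uᵀ u) = (1/(a² + b²)) · [[a², ab], [ab, b²]].
Here u = (2, 1), so a² + b² = 4 + 1 = 5.
P = (1/5) · [[4, 2], [2, 1]] = [[4/5, 2/5], [2/5, 1/5]].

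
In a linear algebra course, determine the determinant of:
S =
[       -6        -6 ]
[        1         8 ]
det(S) = -42

For a 2×2 matrix [[a, b], [c, d]], det = a*d - b*c.
det(S) = (-6)*(8) - (-6)*(1) = -48 + 6 = -42.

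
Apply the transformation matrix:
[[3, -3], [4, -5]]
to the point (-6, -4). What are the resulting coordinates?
(-6, -4)

Matrix multiplication:
[[3, -3], [4, -5]] × [-6, -4]ᵀ
= [3×-6 + -3×-4, 4×-6 + -5×-4]ᵀ
= [-6.0000, -4.0000]ᵀ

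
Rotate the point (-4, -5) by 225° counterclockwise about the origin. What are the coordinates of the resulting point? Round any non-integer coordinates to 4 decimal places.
(-0.7071, 6.3640)

Rotation matrix R(θ) = [[cos θ, -sin θ], [sin θ, cos θ]]; for θ = 225°:
R = [[-√2/2, √2/2], [-√2/2, -√2/2]]
Result: R × [-4, -5]ᵀ = [-√2/2·-4 + (√2/2)·-5, -√2/2·-4 + (-√2/2)·-5]ᵀ = (-0.7071, 6.3640)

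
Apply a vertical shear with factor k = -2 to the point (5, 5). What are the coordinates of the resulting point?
(5, -5)

Shear matrix for vertical shear with factor k = -2:
[[1, 0], [-2, 1]]
Result: (5, 5) → (5, -5)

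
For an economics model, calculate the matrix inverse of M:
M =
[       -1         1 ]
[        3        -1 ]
det(M) = -2
M⁻¹ =
[      1/2       1/2 ]
[      3/2       1/2 ]

For a 2×2 matrix M = [[a, b], [c, d]] with det(M) ≠ 0, M⁻¹ = (1/det(M)) * [[d, -b], [-c, a]].
det(M) = (-1)*(-1) - (1)*(3) = 1 - 3 = -2.
M⁻¹ = (1/-2) * [[-1, -1], [-3, -1]].
Dividing each entry by -2 and reducing:
M⁻¹ =
[      1/2       1/2 ]
[      3/2       1/2 ]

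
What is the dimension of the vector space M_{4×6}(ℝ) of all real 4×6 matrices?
Dimension = 24

A real 4×6 matrix is determined by its 4·6 = 24 independent entries.
A standard basis is {E_ij : 1 ≤ i ≤ 4, 1 ≤ j ≤ 6}, where E_ij has a 1 in position (i, j) and 0 elsewhere — there are 24 such matrices, and they are linearly independent and span M_{4×6}(ℝ).
Therefore dim(M_{4×6}(ℝ)) = 24.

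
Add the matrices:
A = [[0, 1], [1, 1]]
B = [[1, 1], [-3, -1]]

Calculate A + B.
[[1, 2], [-2, 0]]

Add corresponding elements:
(0)+(1)=1
(1)+(1)=2
(1)+(-3)=-2
(1)+(-1)=0
A + B = [[1, 2], [-2, 0]]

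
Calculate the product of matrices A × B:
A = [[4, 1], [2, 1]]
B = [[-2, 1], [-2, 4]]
[[-10, 8], [-6, 6]]

Matrix multiplication:
C[0][0] = 4×-2 + 1×-2 = -10
C[0][1] = 4×1 + 1×4 = 8
C[1][0] = 2×-2 + 1×-2 = -6
C[1][1] = 2×1 + 1×4 = 6
Result: [[-10, 8], [-6, 6]]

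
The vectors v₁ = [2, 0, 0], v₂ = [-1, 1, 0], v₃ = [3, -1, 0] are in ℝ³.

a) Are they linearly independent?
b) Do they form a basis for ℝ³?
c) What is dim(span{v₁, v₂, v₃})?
Not independent, not a basis, dim(span) = 2

Check whether v₃ can be written as a linear combination of v₁ and v₂.
v₃ = (1)·v₁ + (-1)·v₂ = [3, -1, 0], so the three vectors are linearly dependent.
Thus they do not form a basis for ℝ³, and dim(span{v₁, v₂, v₃}) = 2 (spanned by v₁ and v₂).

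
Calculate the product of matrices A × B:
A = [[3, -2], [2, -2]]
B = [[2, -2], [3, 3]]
[[0, -12], [-2, -10]]

Matrix multiplication:
C[0][0] = 3×2 + -2×3 = 0
C[0][1] = 3×-2 + -2×3 = -12
C[1][0] = 2×2 + -2×3 = -2
C[1][1] = 2×-2 + -2×3 = -10
Result: [[0, -12], [-2, -10]]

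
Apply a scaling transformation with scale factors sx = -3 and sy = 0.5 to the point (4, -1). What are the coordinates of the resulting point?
(-12, -0.5)

Scaling matrix:
[[-3, 0], [0, 0.50]]
Result: (4 × -3, -1 × 0.5) = (-12, -0.5)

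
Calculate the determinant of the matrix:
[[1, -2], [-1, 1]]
-1

For a 2×2 matrix [[a, b], [c, d]], det = ad - bc
det = (1)(1) - (-2)(-1) = 1 - 2 = -1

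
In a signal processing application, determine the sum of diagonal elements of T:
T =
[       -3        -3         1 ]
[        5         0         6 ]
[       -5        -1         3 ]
tr(T) = -3 + 0 + 3 = 0

The trace of a square matrix is the sum of its diagonal entries.
Diagonal entries of T: T[0][0] = -3, T[1][1] = 0, T[2][2] = 3.
tr(T) = -3 + 0 + 3 = 0.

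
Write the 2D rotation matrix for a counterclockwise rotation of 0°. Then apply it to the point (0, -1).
R = [[1, 0], [0, 1]]; R·(0, -1) = (0, -1)

Rotation matrix formula: R(θ) = [[cos θ, -sin θ], [sin θ, cos θ]]
For θ = 0°:
cos(0°) = 1
sin(0°) = 0
R = [[1, 0], [0, 1]]
Apply to (0, -1): [1·0 + (0)·-1, 0·0 + 1·-1] = (0, -1)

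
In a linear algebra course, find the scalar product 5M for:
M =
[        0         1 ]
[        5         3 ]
5M =
[        0         5 ]
[       25        15 ]

Scalar multiplication is elementwise: (5M)[i][j] = 5 * M[i][j].
  (5M)[0][0] = 5 * (0) = 0
  (5M)[0][1] = 5 * (1) = 5
  (5M)[1][0] = 5 * (5) = 25
  (5M)[1][1] = 5 * (3) = 15
5M =
[        0         5 ]
[       25        15 ]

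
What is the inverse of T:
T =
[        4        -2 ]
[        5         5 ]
det(T) = 30
T⁻¹ =
[      1/6      1/15 ]
[     -1/6      2/15 ]

For a 2×2 matrix T = [[a, b], [c, d]] with det(T) ≠ 0, T⁻¹ = (1/det(T)) * [[d, -b], [-c, a]].
det(T) = (4)*(5) - (-2)*(5) = 20 + 10 = 30.
T⁻¹ = (1/30) * [[5, 2], [-5, 4]].
Dividing each entry by 30 and reducing:
T⁻¹ =
[      1/6      1/15 ]
[     -1/6      2/15 ]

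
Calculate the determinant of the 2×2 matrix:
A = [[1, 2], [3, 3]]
-3

For A = [[a, b], [c, d]], det(A) = a*d - b*c.
det(A) = (1)*(3) - (2)*(3) = 3 - 6 = -3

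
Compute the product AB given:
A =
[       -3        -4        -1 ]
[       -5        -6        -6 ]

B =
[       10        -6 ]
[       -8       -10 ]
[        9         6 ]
AB =
[       -7        52 ]
[      -56        54 ]

Matrix multiplication: (AB)[i][j] = sum over k of A[i][k] * B[k][j].
  (AB)[0][0] = (-3)*(10) + (-4)*(-8) + (-1)*(9) = -7
  (AB)[0][1] = (-3)*(-6) + (-4)*(-10) + (-1)*(6) = 52
  (AB)[1][0] = (-5)*(10) + (-6)*(-8) + (-6)*(9) = -56
  (AB)[1][1] = (-5)*(-6) + (-6)*(-10) + (-6)*(6) = 54
AB =
[       -7        52 ]
[      -56        54 ]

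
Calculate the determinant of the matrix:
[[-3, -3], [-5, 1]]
-18

For a 2×2 matrix [[a, b], [c, d]], det = ad - bc
det = (-3)(1) - (-3)(-5) = -3 - 15 = -18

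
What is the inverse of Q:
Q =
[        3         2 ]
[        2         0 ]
det(Q) = -4
Q⁻¹ =
[        0       1/2 ]
[      1/2      -3/4 ]

For a 2×2 matrix Q = [[a, b], [c, d]] with det(Q) ≠ 0, Q⁻¹ = (1/det(Q)) * [[d, -b], [-c, a]].
det(Q) = (3)*(0) - (2)*(2) = 0 - 4 = -4.
Q⁻¹ = (1/-4) * [[0, -2], [-2, 3]].
Dividing each entry by -4 and reducing:
Q⁻¹ =
[        0       1/2 ]
[      1/2      -3/4 ]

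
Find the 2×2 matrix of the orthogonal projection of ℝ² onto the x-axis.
[[1, 0], [0, 0]]

The orthogonal projection onto the line spanned by a nonzero vector u = (a, b) has matrix P = (u uᵀ) / (uᵀ u) = (1/(a² + b²)) · [[a², ab], [ab, b²]].
Here u = (1, 0), so a² + b² = 1 + 0 = 1.
P = (1/1) · [[1, 0], [0, 0]] = [[1, 0], [0, 0]].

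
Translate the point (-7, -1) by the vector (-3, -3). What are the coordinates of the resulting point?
(-10, -4)

Translation by (-3, -3):
x' = -7 + -3 = -10
y' = -1 + -3 = -4
Homogeneous matrix: [[1, 0, -3], [0, 1, -3], [0, 0, 1]]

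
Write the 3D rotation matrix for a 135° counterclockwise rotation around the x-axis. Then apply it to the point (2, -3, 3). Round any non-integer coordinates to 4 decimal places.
R = [[1, 0, 0], [0, -√2/2, -√2/2], [0, √2/2, -√2/2]]; R·(2, -3, 3) = (2.0000, 0.0000, -4.2426)

Rotation matrix for 135° around x-axis:
cos(135°) = -√2/2, sin(135°) = √2/2
R = [[1, 0, 0], [0, -√2/2, -√2/2], [0, √2/2, -√2/2]]
Apply to (2, -3, 3): R·[2, -3, 3]ᵀ = (2.0000, 0.0000, -4.2426)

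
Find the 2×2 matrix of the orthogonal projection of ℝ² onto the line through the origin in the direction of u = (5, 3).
[[25/34, 15/34], [15/34, 9/34]]

The orthogonal projection onto the line spanned by a nonzero vector u = (a, b) has matrix P = (u uᵀ) / (uᵀ u) = (1/(a² + b²)) · [[a², ab], [ab, b²]].
Here u = (5, 3), so a² + b² = 25 + 9 = 34.
P = (1/34) · [[25, 15], [15, 9]] = [[25/34, 15/34], [15/34, 9/34]].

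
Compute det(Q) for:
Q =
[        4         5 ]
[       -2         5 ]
det(Q) = 30

For a 2×2 matrix [[a, b], [c, d]], det = a*d - b*c.
det(Q) = (4)*(5) - (5)*(-2) = 20 + 10 = 30.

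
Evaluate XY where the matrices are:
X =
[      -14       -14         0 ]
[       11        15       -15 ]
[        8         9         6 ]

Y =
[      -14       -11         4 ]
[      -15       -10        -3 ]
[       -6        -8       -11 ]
XY =
[      406       294       -14 ]
[     -289      -151       164 ]
[     -283      -226       -61 ]

Matrix multiplication: (XY)[i][j] = sum over k of X[i][k] * Y[k][j].
  (XY)[0][0] = (-14)*(-14) + (-14)*(-15) + (0)*(-6) = 406
  (XY)[0][1] = (-14)*(-11) + (-14)*(-10) + (0)*(-8) = 294
  (XY)[0][2] = (-14)*(4) + (-14)*(-3) + (0)*(-11) = -14
  (XY)[1][0] = (11)*(-14) + (15)*(-15) + (-15)*(-6) = -289
  (XY)[1][1] = (11)*(-11) + (15)*(-10) + (-15)*(-8) = -151
  (XY)[1][2] = (11)*(4) + (15)*(-3) + (-15)*(-11) = 164
  (XY)[2][0] = (8)*(-14) + (9)*(-15) + (6)*(-6) = -283
  (XY)[2][1] = (8)*(-11) + (9)*(-10) + (6)*(-8) = -226
  (XY)[2][2] = (8)*(4) + (9)*(-3) + (6)*(-11) = -61
XY =
[      406       294       -14 ]
[     -289      -151       164 ]
[     -283      -226       -61 ]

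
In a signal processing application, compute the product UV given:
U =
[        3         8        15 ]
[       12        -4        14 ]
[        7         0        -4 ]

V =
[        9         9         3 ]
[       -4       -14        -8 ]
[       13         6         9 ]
UV =
[      190         5        80 ]
[      306       248       194 ]
[       11        39       -15 ]

Matrix multiplication: (UV)[i][j] = sum over k of U[i][k] * V[k][j].
  (UV)[0][0] = (3)*(9) + (8)*(-4) + (15)*(13) = 190
  (UV)[0][1] = (3)*(9) + (8)*(-14) + (15)*(6) = 5
  (UV)[0][2] = (3)*(3) + (8)*(-8) + (15)*(9) = 80
  (UV)[1][0] = (12)*(9) + (-4)*(-4) + (14)*(13) = 306
  (UV)[1][1] = (12)*(9) + (-4)*(-14) + (14)*(6) = 248
  (UV)[1][2] = (12)*(3) + (-4)*(-8) + (14)*(9) = 194
  (UV)[2][0] = (7)*(9) + (0)*(-4) + (-4)*(13) = 11
  (UV)[2][1] = (7)*(9) + (0)*(-14) + (-4)*(6) = 39
  (UV)[2][2] = (7)*(3) + (0)*(-8) + (-4)*(9) = -15
UV =
[      190         5        80 ]
[      306       248       194 ]
[       11        39       -15 ]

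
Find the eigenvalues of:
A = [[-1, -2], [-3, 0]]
λ = -3, 2

Solve det(A - λI) = 0. For a 2×2 matrix this is λ² - (trace)λ + det = 0.
trace(A) = -1 + 0 = -1.
det(A) = (-1)*(0) - (-2)*(-3) = 0 - 6 = -6.
Characteristic equation: λ² - (-1)λ + (-6) = 0.
Discriminant: (-1)² - 4*(-6) = 1 + 24 = 25.
Roots: λ = (-1 ± √25) / 2 = -3, 2.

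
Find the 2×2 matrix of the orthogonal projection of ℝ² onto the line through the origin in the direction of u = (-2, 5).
[[4/29, -10/29], [-10/29, 25/29]]

The orthogonal projection onto the line spanned by a nonzero vector u = (a, b) has matrix P = (u uᵀ) / (uᵀ u) = (1/(a² + b²)) · [[a², ab], [ab, b²]].
Here u = (-2, 5), so a² + b² = 4 + 25 = 29.
P = (1/29) · [[4, -10], [-10, 25]] = [[4/29, -10/29], [-10/29, 25/29]].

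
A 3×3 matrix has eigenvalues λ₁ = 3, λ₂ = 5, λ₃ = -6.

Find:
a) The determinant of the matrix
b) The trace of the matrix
det = -90, trace = 2

Two standard eigenvalue identities:
- det(A) equals the product of the eigenvalues (counted with multiplicity).
- trace(A) equals the sum of the eigenvalues.
det(A) = (3)*(5)*(-6) = -90.
trace(A) = 3 + 5 - 6 = 2.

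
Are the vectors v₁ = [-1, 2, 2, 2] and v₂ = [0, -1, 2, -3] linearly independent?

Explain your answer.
Yes, linearly independent

Two vectors are linearly dependent iff one is a scalar multiple of the other.
No single scalar k satisfies v₂ = k·v₁ (the ratios of corresponding entries disagree), so v₁ and v₂ are linearly independent.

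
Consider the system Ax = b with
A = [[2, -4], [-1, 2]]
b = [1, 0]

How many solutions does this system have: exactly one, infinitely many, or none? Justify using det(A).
No solution

det(A) = (2)*(2) - (-4)*(-1) = 0, so A is singular.
The column space of A is span(column 1) = span([2, -1]).
b = [1, 0] is not a scalar multiple of column 1, so b ∉ column space and the system is inconsistent — no solution.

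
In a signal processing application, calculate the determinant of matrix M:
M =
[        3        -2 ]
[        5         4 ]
det(M) = 22

For a 2×2 matrix [[a, b], [c, d]], det = a*d - b*c.
det(M) = (3)*(4) - (-2)*(5) = 12 + 10 = 22.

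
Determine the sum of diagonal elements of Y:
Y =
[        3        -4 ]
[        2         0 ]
tr(Y) = 3 + 0 = 3

The trace of a square matrix is the sum of its diagonal entries.
Diagonal entries of Y: Y[0][0] = 3, Y[1][1] = 0.
tr(Y) = 3 + 0 = 3.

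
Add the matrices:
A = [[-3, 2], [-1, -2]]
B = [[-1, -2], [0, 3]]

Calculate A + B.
[[-4, 0], [-1, 1]]

Add corresponding elements:
(-3)+(-1)=-4
(2)+(-2)=0
(-1)+(0)=-1
(-2)+(3)=1
A + B = [[-4, 0], [-1, 1]]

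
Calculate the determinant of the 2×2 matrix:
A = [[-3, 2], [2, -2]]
2

For A = [[a, b], [c, d]], det(A) = a*d - b*c.
det(A) = (-3)*(-2) - (2)*(2) = 6 - 4 = 2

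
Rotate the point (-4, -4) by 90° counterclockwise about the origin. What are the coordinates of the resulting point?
(4, -4)

Rotation matrix R(θ) = [[cos θ, -sin θ], [sin θ, cos θ]]; for θ = 90°:
R = [[0, -1], [1, 0]]
Result: R × [-4, -4]ᵀ = [0·-4 + (-1)·-4, 1·-4 + (0)·-4]ᵀ = (4, -4)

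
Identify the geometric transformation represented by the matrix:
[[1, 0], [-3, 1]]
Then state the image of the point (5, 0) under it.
vertical shear with factor -3; image of (5, 0) is (5, -15)

The matrix [[1, 0], [k, 1]] sends (x, y) to (x, -3x + y), leaving the x-coordinate fixed: a vertical shear.
The matrix [[1, 0], [-3, 1]] represents: vertical shear with factor -3.
Applying it to (5, 0): [1·5 + 0·0, -3·5 + 1·0] = (5, -15).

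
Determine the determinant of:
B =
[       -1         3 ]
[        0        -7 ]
det(B) = 7

For a 2×2 matrix [[a, b], [c, d]], det = a*d - b*c.
det(B) = (-1)*(-7) - (3)*(0) = 7 - 0 = 7.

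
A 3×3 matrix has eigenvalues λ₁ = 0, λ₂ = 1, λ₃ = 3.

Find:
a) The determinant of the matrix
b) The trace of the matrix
det = 0, trace = 4

Two standard eigenvalue identities:
- det(A) equals the product of the eigenvalues (counted with multiplicity).
- trace(A) equals the sum of the eigenvalues.
det(A) = (0)*(1)*(3) = 0.
trace(A) = 0 + 1 + 3 = 4.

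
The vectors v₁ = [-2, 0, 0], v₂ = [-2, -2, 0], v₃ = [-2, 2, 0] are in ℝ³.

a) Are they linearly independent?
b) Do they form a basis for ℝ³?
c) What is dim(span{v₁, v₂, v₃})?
Not independent, not a basis, dim(span) = 2

Check whether v₃ can be written as a linear combination of v₁ and v₂.
v₃ = (2)·v₁ + (-1)·v₂ = [-2, 2, 0], so the three vectors are linearly dependent.
Thus they do not form a basis for ℝ³, and dim(span{v₁, v₂, v₃}) = 2 (spanned by v₁ and v₂).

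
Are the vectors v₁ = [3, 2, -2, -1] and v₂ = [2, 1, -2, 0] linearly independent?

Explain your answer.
Yes, linearly independent

Two vectors are linearly dependent iff one is a scalar multiple of the other.
No single scalar k satisfies v₂ = k·v₁ (the ratios of corresponding entries disagree), so v₁ and v₂ are linearly independent.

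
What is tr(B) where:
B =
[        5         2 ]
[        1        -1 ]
tr(B) = 5 - 1 = 4

The trace of a square matrix is the sum of its diagonal entries.
Diagonal entries of B: B[0][0] = 5, B[1][1] = -1.
tr(B) = 5 - 1 = 4.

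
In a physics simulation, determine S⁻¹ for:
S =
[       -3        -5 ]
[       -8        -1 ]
det(S) = -37
S⁻¹ =
[     1/37     -5/37 ]
[    -8/37      3/37 ]

For a 2×2 matrix S = [[a, b], [c, d]] with det(S) ≠ 0, S⁻¹ = (1/det(S)) * [[d, -b], [-c, a]].
det(S) = (-3)*(-1) - (-5)*(-8) = 3 - 40 = -37.
S⁻¹ = (1/-37) * [[-1, 5], [8, -3]].
Dividing each entry by -37 and reducing:
S⁻¹ =
[     1/37     -5/37 ]
[    -8/37      3/37 ]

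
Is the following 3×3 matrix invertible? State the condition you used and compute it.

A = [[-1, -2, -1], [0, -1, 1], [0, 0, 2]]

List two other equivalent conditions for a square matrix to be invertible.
Yes, invertible; det(A) = 2 ≠ 0. Equivalent conditions: rank(A) = 3; Ax = 0 has only the trivial solution; 0 is not an eigenvalue; the columns of A are linearly independent.

To check invertibility, compute det(A).
The given matrix is triangular, so det(A) equals the product of its diagonal entries = 2 ≠ 0.
Since det(A) ≠ 0, A is invertible.
Equivalent conditions for a square matrix A to be invertible:
- rank(A) = 3 (full rank).
- The homogeneous system Ax = 0 has only the trivial solution x = 0.
- 0 is not an eigenvalue of A.
- The columns (equivalently rows) of A are linearly independent.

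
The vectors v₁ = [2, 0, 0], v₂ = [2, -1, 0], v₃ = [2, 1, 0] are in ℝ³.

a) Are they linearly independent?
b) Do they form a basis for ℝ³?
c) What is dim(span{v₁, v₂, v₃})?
Not independent, not a basis, dim(span) = 2

Check whether v₃ can be written as a linear combination of v₁ and v₂.
v₃ = (2)·v₁ + (-1)·v₂ = [2, 1, 0], so the three vectors are linearly dependent.
Thus they do not form a basis for ℝ³, and dim(span{v₁, v₂, v₃}) = 2 (spanned by v₁ and v₂).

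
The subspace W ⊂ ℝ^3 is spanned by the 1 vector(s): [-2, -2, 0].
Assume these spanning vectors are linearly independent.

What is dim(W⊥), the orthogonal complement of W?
dim(W⊥) = 2

For any subspace W of ℝ^n, dim(W) + dim(W⊥) = n (the whole-space dimension).
Here the given 1 vectors are linearly independent, so dim(W) = 1.
Thus dim(W⊥) = n - dim(W) = 3 - 1 = 2.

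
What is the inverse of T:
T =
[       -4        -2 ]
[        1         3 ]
det(T) = -10
T⁻¹ =
[    -3/10      -1/5 ]
[     1/10       2/5 ]

For a 2×2 matrix T = [[a, b], [c, d]] with det(T) ≠ 0, T⁻¹ = (1/det(T)) * [[d, -b], [-c, a]].
det(T) = (-4)*(3) - (-2)*(1) = -12 + 2 = -10.
T⁻¹ = (1/-10) * [[3, 2], [-1, -4]].
Dividing each entry by -10 and reducing:
T⁻¹ =
[    -3/10      -1/5 ]
[     1/10       2/5 ]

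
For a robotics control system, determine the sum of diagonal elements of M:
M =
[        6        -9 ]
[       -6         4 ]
tr(M) = 6 + 4 = 10

The trace of a square matrix is the sum of its diagonal entries.
Diagonal entries of M: M[0][0] = 6, M[1][1] = 4.
tr(M) = 6 + 4 = 10.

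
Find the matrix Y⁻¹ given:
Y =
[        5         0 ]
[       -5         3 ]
det(Y) = 15
Y⁻¹ =
[      1/5         0 ]
[      1/3       1/3 ]

For a 2×2 matrix Y = [[a, b], [c, d]] with det(Y) ≠ 0, Y⁻¹ = (1/det(Y)) * [[d, -b], [-c, a]].
det(Y) = (5)*(3) - (0)*(-5) = 15 - 0 = 15.
Y⁻¹ = (1/15) * [[3, 0], [5, 5]].
Dividing each entry by 15 and reducing:
Y⁻¹ =
[      1/5         0 ]
[      1/3       1/3 ]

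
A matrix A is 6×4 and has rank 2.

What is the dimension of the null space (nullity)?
2

The rank-nullity theorem for an m×n matrix states:
rank(A) + nullity(A) = n (the number of columns).
Here n = 4 and rank(A) = 2, so nullity(A) = 4 - 2 = 2.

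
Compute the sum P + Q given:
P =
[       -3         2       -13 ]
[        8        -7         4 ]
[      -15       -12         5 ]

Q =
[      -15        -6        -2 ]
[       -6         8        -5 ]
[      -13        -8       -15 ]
P + Q =
[      -18        -4       -15 ]
[        2         1        -1 ]
[      -28       -20       -10 ]

Matrix addition is elementwise: (P+Q)[i][j] = P[i][j] + Q[i][j].
  (P+Q)[0][0] = (-3) + (-15) = -18
  (P+Q)[0][1] = (2) + (-6) = -4
  (P+Q)[0][2] = (-13) + (-2) = -15
  (P+Q)[1][0] = (8) + (-6) = 2
  (P+Q)[1][1] = (-7) + (8) = 1
  (P+Q)[1][2] = (4) + (-5) = -1
  (P+Q)[2][0] = (-15) + (-13) = -28
  (P+Q)[2][1] = (-12) + (-8) = -20
  (P+Q)[2][2] = (5) + (-15) = -10
P + Q =
[      -18        -4       -15 ]
[        2         1        -1 ]
[      -28       -20       -10 ]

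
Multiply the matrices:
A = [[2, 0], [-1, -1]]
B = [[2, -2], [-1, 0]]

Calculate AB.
[[4, -4], [-1, 2]]

Each entry (i,j) of AB = sum over k of A[i][k]*B[k][j].
(AB)[0][0] = (2)*(2) + (0)*(-1) = 4
(AB)[0][1] = (2)*(-2) + (0)*(0) = -4
(AB)[1][0] = (-1)*(2) + (-1)*(-1) = -1
(AB)[1][1] = (-1)*(-2) + (-1)*(0) = 2
AB = [[4, -4], [-1, 2]]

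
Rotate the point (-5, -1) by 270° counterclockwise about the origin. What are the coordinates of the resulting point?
(-1, 5)

Rotation matrix R(θ) = [[cos θ, -sin θ], [sin θ, cos θ]]; for θ = 270°:
R = [[0, 1], [-1, 0]]
Result: R × [-5, -1]ᵀ = [0·-5 + (1)·-1, -1·-5 + (0)·-1]ᵀ = (-1, 5)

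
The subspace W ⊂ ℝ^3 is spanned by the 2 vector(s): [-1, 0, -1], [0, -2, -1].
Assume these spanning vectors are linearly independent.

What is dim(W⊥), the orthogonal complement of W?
dim(W⊥) = 1

For any subspace W of ℝ^n, dim(W) + dim(W⊥) = n (the whole-space dimension).
Here the given 2 vectors are linearly independent, so dim(W) = 2.
Thus dim(W⊥) = n - dim(W) = 3 - 2 = 1.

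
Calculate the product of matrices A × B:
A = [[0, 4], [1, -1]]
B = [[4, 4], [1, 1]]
[[4, 4], [3, 3]]

Matrix multiplication:
C[0][0] = 0×4 + 4×1 = 4
C[0][1] = 0×4 + 4×1 = 4
C[1][0] = 1×4 + -1×1 = 3
C[1][1] = 1×4 + -1×1 = 3
Result: [[4, 4], [3, 3]]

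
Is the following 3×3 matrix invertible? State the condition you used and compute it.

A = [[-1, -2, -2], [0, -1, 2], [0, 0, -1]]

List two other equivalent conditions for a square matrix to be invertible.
Yes, invertible; det(A) = -1 ≠ 0. Equivalent conditions: rank(A) = 3; Ax = 0 has only the trivial solution; 0 is not an eigenvalue; the columns of A are linearly independent.

To check invertibility, compute det(A).
The given matrix is triangular, so det(A) equals the product of its diagonal entries = -1 ≠ 0.
Since det(A) ≠ 0, A is invertible.
Equivalent conditions for a square matrix A to be invertible:
- rank(A) = 3 (full rank).
- The homogeneous system Ax = 0 has only the trivial solution x = 0.
- 0 is not an eigenvalue of A.
- The columns (equivalently rows) of A are linearly independent.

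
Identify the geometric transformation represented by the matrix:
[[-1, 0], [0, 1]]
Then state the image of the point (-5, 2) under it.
reflection across the y-axis; image of (-5, 2) is (5, 2)

This is a symmetric orthogonal matrix with determinant -1, which characterizes a reflection in ℝ².
The matrix [[-1, 0], [0, 1]] represents: reflection across the y-axis.
Applying it to (-5, 2): [-1·-5 + 0·2, 0·-5 + 1·2] = (5, 2).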